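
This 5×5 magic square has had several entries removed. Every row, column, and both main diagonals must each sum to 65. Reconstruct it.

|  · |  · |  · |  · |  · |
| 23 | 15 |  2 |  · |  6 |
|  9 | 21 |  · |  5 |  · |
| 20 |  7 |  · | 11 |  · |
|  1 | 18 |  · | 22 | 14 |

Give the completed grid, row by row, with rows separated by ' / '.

Using row 2: 23 + 15 + 2 + 6 + ? → (2,4) = 65 − 46 = 19.
From row 5, 65 − (1 + 18 + 22 + 14) gives (5,3) = 10.
From column 1, 65 − (23 + 9 + 20 + 1) gives (1,1) = 12.
Column 2: 15 + 21 + 7 + 18 + ? = 65, so (1,2) = 4.
Using column 4: 19 + 5 + 11 + 22 + ? → (1,4) = 65 − 57 = 8.
Main diagonal must total 65; the given cells sum to 52, so (3,3) = 13.
Using anti-diagonal: 19 + 13 + 7 + 1 + ? → (1,5) = 65 − 40 = 25.
Using row 1: 12 + 4 + 8 + 25 + ? → (1,3) = 65 − 49 = 16.
Row 3: 9 + 21 + 13 + 5 + ? = 65, so (3,5) = 17.
Using column 3: 16 + 2 + 13 + 10 + ? → (4,3) = 65 − 41 = 24.
The remaining cell in column 5 is (4,5) = 65 − 62 = 3.

12 4 16 8 25 / 23 15 2 19 6 / 9 21 13 5 17 / 20 7 24 11 3 / 1 18 10 22 14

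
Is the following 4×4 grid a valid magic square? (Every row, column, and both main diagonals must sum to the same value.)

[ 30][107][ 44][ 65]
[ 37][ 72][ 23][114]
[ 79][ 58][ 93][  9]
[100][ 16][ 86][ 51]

No — row 2 sums to 246 but row 3 sums to 239.

Row 1: 30 + 107 + 44 + 65 = 246.
Row 2: 37 + 72 + 23 + 114 = 246.
Row 3: 79 + 58 + 93 + 9 = 239.
Row 4: 100 + 16 + 86 + 51 = 253.
Column 1: 30 + 37 + 79 + 100 = 246.
Column 2: 107 + 72 + 58 + 16 = 253.
Column 3: 44 + 23 + 93 + 86 = 246.
Column 4: 65 + 114 + 9 + 51 = 239.
Main diagonal: 30 + 72 + 93 + 51 = 246.
Anti-diagonal: 65 + 23 + 58 + 100 = 246.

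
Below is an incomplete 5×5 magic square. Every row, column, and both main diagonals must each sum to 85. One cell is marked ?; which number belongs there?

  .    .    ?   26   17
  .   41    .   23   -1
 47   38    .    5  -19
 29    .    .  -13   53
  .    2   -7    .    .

The remaining cell in row 3 is (3,3) = 85 − 71 = 14.
The remaining cell in column 4 is (5,4) = 85 − 41 = 44.
Column 5: 17 + (-1) + (-19) + 53 + ? = 85, so (5,5) = 35.
Main diagonal needs 85; the known cells sum to 77, so (1,1) = 8.
Row 5 must total 85; the given cells sum to 74, so (5,1) = 11.
Column 1: 8 + 47 + 29 + 11 + ? = 85, so (2,1) = -10.
From anti-diagonal, 85 − (17 + 23 + 14 + 11) gives (4,2) = 20.
The remaining cell in row 2 is (2,3) = 85 − 53 = 32.
From row 4, 85 − (29 + 20 + (-13) + 53) gives (4,3) = -4.
Using column 2: 41 + 38 + 20 + 2 + ? → (1,2) = 85 − 101 = -16.
The remaining cell in column 3 is (1,3) = 85 − 35 = 50.

50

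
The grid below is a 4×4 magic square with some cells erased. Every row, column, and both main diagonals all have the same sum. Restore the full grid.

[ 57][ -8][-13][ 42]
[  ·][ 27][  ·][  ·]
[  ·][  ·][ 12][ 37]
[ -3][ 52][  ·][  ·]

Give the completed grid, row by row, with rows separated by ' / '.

Row 1 is already complete: 57 + -8 + -13 + 42 = 78, so that is the magic constant.
Column 2 must total 78; the given cells sum to 71, so (3,2) = 7.
Main diagonal needs 78; the known cells sum to 96, so (4,4) = -18.
Anti-diagonal: 42 + 7 + (-3) + ? = 78, so (2,3) = 32.
Row 3 must total 78; the given cells sum to 56, so (3,1) = 22.
From row 4, 78 − (-3 + 52 + (-18)) gives (4,3) = 47.
The remaining cell in column 1 is (2,1) = 78 − 76 = 2.
Column 4: 42 + 37 + (-18) + ? = 78, so (2,4) = 17.

57 -8 -13 42 / 2 27 32 17 / 22 7 12 37 / -3 52 47 -18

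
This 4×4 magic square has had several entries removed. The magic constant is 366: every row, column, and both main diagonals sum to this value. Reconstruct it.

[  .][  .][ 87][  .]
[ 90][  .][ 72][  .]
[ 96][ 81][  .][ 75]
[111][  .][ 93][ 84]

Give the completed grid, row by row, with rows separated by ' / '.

Row 3: 96 + 81 + 75 + ? = 366, so (3,3) = 114.
Using row 4: 111 + 93 + 84 + ? → (4,2) = 366 − 288 = 78.
Column 1 must total 366; the given cells sum to 297, so (1,1) = 69.
Main diagonal needs 366; the known cells sum to 267, so (2,2) = 99.
Using anti-diagonal: 72 + 81 + 111 + ? → (1,4) = 366 − 264 = 102.
Row 1 must total 366; the given cells sum to 258, so (1,2) = 108.
Row 2: 90 + 99 + 72 + ? = 366, so (2,4) = 105.

69 108 87 102 / 90 99 72 105 / 96 81 114 75 / 111 78 93 84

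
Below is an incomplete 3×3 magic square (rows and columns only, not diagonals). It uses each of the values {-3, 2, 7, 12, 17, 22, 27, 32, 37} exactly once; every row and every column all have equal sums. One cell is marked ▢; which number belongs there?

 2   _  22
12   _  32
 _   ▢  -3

17

The 9 entries sum to 153, so each line sums to 153/3 = 51.
From row 1, 51 − (2 + 22) gives (1,2) = 27.
Using row 2: 12 + 32 + ? → (2,2) = 51 − 44 = 7.
Column 1 needs 51; the known cells sum to 14, so (3,1) = 37.
Using column 2: 27 + 7 + ? → (3,2) = 51 − 34 = 17.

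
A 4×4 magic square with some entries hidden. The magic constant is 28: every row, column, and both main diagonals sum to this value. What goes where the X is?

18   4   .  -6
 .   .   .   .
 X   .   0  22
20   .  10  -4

The remaining cell in row 1 is (1,3) = 28 − 16 = 12.
Row 4 must total 28; the given cells sum to 26, so (4,2) = 2.
Using column 3: 12 + 0 + 10 + ? → (2,3) = 28 − 22 = 6.
Column 4: -6 + 22 + (-4) + ? = 28, so (2,4) = 16.
Main diagonal must total 28; the given cells sum to 14, so (2,2) = 14.
Anti-diagonal needs 28; the known cells sum to 20, so (3,2) = 8.
Row 2: 14 + 6 + 16 + ? = 28, so (2,1) = -8.
Using row 3: 8 + 0 + 22 + ? → (3,1) = 28 − 30 = -2.

-2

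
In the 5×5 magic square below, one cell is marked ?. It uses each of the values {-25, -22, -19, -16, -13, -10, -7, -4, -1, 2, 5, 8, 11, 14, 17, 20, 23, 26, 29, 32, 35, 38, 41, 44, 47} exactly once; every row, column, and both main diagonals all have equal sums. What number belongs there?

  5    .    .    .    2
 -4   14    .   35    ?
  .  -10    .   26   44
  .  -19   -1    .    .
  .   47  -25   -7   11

-22

The 25 entries sum to 275, so each line sums to 275/5 = 55.
The remaining cell in row 5 is (5,1) = 55 − 26 = 29.
Using column 2: 14 + (-10) + (-19) + 47 + ? → (1,2) = 55 − 32 = 23.
From anti-diagonal, 55 − (2 + 35 + (-19) + 29) gives (3,3) = 8.
Row 3 needs 55; the known cells sum to 68, so (3,1) = -13.
From column 1, 55 − (5 + (-4) + (-13) + 29) gives (4,1) = 38.
The remaining cell in main diagonal is (4,4) = 55 − 38 = 17.
Row 4 must total 55; the given cells sum to 35, so (4,5) = 20.
Column 4 must total 55; the given cells sum to 71, so (1,4) = -16.
Column 5 must total 55; the given cells sum to 77, so (2,5) = -22.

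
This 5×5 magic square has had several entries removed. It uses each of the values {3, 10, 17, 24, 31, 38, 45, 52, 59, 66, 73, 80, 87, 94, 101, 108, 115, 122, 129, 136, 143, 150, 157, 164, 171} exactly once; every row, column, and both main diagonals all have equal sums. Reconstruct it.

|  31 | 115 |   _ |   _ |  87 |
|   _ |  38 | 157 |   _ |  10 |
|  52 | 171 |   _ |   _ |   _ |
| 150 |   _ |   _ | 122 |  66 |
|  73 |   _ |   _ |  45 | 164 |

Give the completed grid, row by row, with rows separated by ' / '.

31 115 59 143 87 / 129 38 157 101 10 / 52 171 80 24 108 / 150 94 3 122 66 / 73 17 136 45 164

The 25 entries sum to 2175, so each line sums to 2175/5 = 435.
Using column 1: 31 + 52 + 150 + 73 + ? → (2,1) = 435 − 306 = 129.
Column 5 must total 435; the given cells sum to 327, so (3,5) = 108.
The remaining cell in main diagonal is (3,3) = 435 − 355 = 80.
Using row 2: 129 + 38 + 157 + 10 + ? → (2,4) = 435 − 334 = 101.
Using row 3: 52 + 171 + 80 + 108 + ? → (3,4) = 435 − 411 = 24.
The remaining cell in column 4 is (1,4) = 435 − 292 = 143.
Using anti-diagonal: 87 + 101 + 80 + 73 + ? → (4,2) = 435 − 341 = 94.
Using row 1: 31 + 115 + 143 + 87 + ? → (1,3) = 435 − 376 = 59.
Row 4 needs 435; the known cells sum to 432, so (4,3) = 3.
Column 2: 115 + 38 + 171 + 94 + ? = 435, so (5,2) = 17.
Using column 3: 59 + 157 + 80 + 3 + ? → (5,3) = 435 − 299 = 136.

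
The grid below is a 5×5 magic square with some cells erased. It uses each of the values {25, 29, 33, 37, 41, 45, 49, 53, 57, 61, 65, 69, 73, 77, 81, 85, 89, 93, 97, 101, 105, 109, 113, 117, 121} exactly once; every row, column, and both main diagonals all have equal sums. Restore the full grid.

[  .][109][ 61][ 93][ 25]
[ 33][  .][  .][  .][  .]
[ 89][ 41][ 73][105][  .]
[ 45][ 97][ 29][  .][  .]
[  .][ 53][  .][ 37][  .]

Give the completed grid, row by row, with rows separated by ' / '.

The 25 entries sum to 1825, so each line sums to 1825/5 = 365.
The remaining cell in row 1 is (1,1) = 365 − 288 = 77.
Row 3: 89 + 41 + 73 + 105 + ? = 365, so (3,5) = 57.
Column 1: 77 + 33 + 89 + 45 + ? = 365, so (5,1) = 121.
From column 2, 365 − (109 + 41 + 97 + 53) gives (2,2) = 65.
The remaining cell in anti-diagonal is (2,4) = 365 − 316 = 49.
The remaining cell in column 4 is (4,4) = 365 − 284 = 81.
Main diagonal must total 365; the given cells sum to 296, so (5,5) = 69.
Using row 4: 45 + 97 + 29 + 81 + ? → (4,5) = 365 − 252 = 113.
From row 5, 365 − (121 + 53 + 37 + 69) gives (5,3) = 85.
Column 3 needs 365; the known cells sum to 248, so (2,3) = 117.
Column 5: 25 + 57 + 113 + 69 + ? = 365, so (2,5) = 101.

77 109 61 93 25 / 33 65 117 49 101 / 89 41 73 105 57 / 45 97 29 81 113 / 121 53 85 37 69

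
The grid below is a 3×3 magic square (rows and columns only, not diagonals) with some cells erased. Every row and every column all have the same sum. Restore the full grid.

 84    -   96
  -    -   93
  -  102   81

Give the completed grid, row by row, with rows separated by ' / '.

Column 3 is already complete: 96 + 93 + 81 = 270, so that is the magic constant.
Row 1 must total 270; the given cells sum to 180, so (1,2) = 90.
Row 3 needs 270; the known cells sum to 183, so (3,1) = 87.
Column 1: 84 + 87 + ? = 270, so (2,1) = 99.
Using column 2: 90 + 102 + ? → (2,2) = 270 − 192 = 78.

84 90 96 / 99 78 93 / 87 102 81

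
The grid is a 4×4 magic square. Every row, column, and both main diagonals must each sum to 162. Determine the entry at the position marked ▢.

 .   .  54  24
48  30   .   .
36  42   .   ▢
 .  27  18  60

Using row 4: 27 + 18 + 60 + ? → (4,1) = 162 − 105 = 57.
Column 1: 48 + 36 + 57 + ? = 162, so (1,1) = 21.
The remaining cell in column 2 is (1,2) = 162 − 99 = 63.
Main diagonal needs 162; the known cells sum to 111, so (3,3) = 51.
Anti-diagonal: 24 + 42 + 57 + ? = 162, so (2,3) = 39.
From row 2, 162 − (48 + 30 + 39) gives (2,4) = 45.
Row 3: 36 + 42 + 51 + ? = 162, so (3,4) = 33.

33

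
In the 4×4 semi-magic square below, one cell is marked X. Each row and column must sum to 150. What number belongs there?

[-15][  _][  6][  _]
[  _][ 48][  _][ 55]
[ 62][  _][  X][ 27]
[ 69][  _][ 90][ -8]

41

The remaining cell in row 4 is (4,2) = 150 − 151 = -1.
Column 1: -15 + 62 + 69 + ? = 150, so (2,1) = 34.
The remaining cell in column 4 is (1,4) = 150 − 74 = 76.
The remaining cell in row 1 is (1,2) = 150 − 67 = 83.
Row 2 needs 150; the known cells sum to 137, so (2,3) = 13.
Column 2 needs 150; the known cells sum to 130, so (3,2) = 20.
Using column 3: 6 + 13 + 90 + ? → (3,3) = 150 − 109 = 41.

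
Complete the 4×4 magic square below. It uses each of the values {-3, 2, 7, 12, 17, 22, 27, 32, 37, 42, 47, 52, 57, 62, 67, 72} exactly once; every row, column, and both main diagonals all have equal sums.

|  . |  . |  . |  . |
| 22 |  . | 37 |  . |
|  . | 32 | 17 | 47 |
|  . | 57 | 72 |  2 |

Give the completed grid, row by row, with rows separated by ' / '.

The 16 entries sum to 552, so each line sums to 552/4 = 138.
The remaining cell in row 3 is (3,1) = 138 − 96 = 42.
Row 4 must total 138; the given cells sum to 131, so (4,1) = 7.
Column 1: 22 + 42 + 7 + ? = 138, so (1,1) = 67.
Using column 3: 37 + 17 + 72 + ? → (1,3) = 138 − 126 = 12.
From main diagonal, 138 − (67 + 17 + 2) gives (2,2) = 52.
Using anti-diagonal: 37 + 32 + 7 + ? → (1,4) = 138 − 76 = 62.
Row 1 needs 138; the known cells sum to 141, so (1,2) = -3.
Using row 2: 22 + 52 + 37 + ? → (2,4) = 138 − 111 = 27.

67 -3 12 62 / 22 52 37 27 / 42 32 17 47 / 7 57 72 2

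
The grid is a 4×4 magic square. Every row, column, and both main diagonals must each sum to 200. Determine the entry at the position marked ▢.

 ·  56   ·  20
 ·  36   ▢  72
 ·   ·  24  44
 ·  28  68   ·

60

From column 2, 200 − (56 + 36 + 28) gives (3,2) = 80.
Using column 4: 20 + 72 + 44 + ? → (4,4) = 200 − 136 = 64.
Main diagonal: 36 + 24 + 64 + ? = 200, so (1,1) = 76.
From row 1, 200 − (76 + 56 + 20) gives (1,3) = 48.
Row 3: 80 + 24 + 44 + ? = 200, so (3,1) = 52.
The remaining cell in row 4 is (4,1) = 200 − 160 = 40.
Column 1 must total 200; the given cells sum to 168, so (2,1) = 32.
Column 3 must total 200; the given cells sum to 140, so (2,3) = 60.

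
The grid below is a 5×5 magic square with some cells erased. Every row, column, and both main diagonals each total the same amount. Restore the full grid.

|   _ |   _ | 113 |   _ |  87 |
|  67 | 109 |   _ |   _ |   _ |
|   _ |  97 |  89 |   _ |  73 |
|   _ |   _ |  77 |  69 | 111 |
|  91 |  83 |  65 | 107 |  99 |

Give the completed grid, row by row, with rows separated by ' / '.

79 71 113 95 87 / 67 109 101 93 75 / 105 97 89 81 73 / 103 85 77 69 111 / 91 83 65 107 99

Row 5 is already complete: 91 + 83 + 65 + 107 + 99 = 445, so that is the magic constant.
Using column 3: 113 + 89 + 77 + 65 + ? → (2,3) = 445 − 344 = 101.
Column 5: 87 + 73 + 111 + 99 + ? = 445, so (2,5) = 75.
Using main diagonal: 109 + 89 + 69 + 99 + ? → (1,1) = 445 − 366 = 79.
The remaining cell in row 2 is (2,4) = 445 − 352 = 93.
Using anti-diagonal: 87 + 93 + 89 + 91 + ? → (4,2) = 445 − 360 = 85.
From row 4, 445 − (85 + 77 + 69 + 111) gives (4,1) = 103.
Column 1 must total 445; the given cells sum to 340, so (3,1) = 105.
Column 2 must total 445; the given cells sum to 374, so (1,2) = 71.
From row 1, 445 − (79 + 71 + 113 + 87) gives (1,4) = 95.
Row 3 needs 445; the known cells sum to 364, so (3,4) = 81.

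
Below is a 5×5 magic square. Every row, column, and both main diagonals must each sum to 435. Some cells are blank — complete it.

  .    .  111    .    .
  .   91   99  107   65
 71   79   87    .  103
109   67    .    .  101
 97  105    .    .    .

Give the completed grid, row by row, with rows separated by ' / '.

85 93 111 69 77 / 73 91 99 107 65 / 71 79 87 95 103 / 109 67 75 83 101 / 97 105 63 81 89

Using row 2: 91 + 99 + 107 + 65 + ? → (2,1) = 435 − 362 = 73.
Row 3 needs 435; the known cells sum to 340, so (3,4) = 95.
From column 1, 435 − (73 + 71 + 109 + 97) gives (1,1) = 85.
Column 2 must total 435; the given cells sum to 342, so (1,2) = 93.
From anti-diagonal, 435 − (107 + 87 + 67 + 97) gives (1,5) = 77.
The remaining cell in row 1 is (1,4) = 435 − 366 = 69.
Column 5: 77 + 65 + 103 + 101 + ? = 435, so (5,5) = 89.
Main diagonal: 85 + 91 + 87 + 89 + ? = 435, so (4,4) = 83.
Row 4: 109 + 67 + 83 + 101 + ? = 435, so (4,3) = 75.
Column 3: 111 + 99 + 87 + 75 + ? = 435, so (5,3) = 63.
Column 4 must total 435; the given cells sum to 354, so (5,4) = 81.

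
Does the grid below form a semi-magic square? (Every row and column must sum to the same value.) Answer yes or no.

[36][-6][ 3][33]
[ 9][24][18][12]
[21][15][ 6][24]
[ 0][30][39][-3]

No — column 1 sums to 66 but row 2 sums to 63.

Row 1: 36 + (-6) + 3 + 33 = 66.
Row 2: 9 + 24 + 18 + 12 = 63.
Row 3: 21 + 15 + 6 + 24 = 66.
Row 4: 0 + 30 + 39 + (-3) = 66.
Column 1: 36 + 9 + 21 + 0 = 66.
Column 2: -6 + 24 + 15 + 30 = 63.
Column 3: 3 + 18 + 6 + 39 = 66.
Column 4: 33 + 12 + 24 + (-3) = 66.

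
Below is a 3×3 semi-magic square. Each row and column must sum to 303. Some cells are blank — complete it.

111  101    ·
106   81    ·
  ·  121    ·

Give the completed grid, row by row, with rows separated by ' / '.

111 101 91 / 106 81 116 / 86 121 96

Row 1 must total 303; the given cells sum to 212, so (1,3) = 91.
The remaining cell in row 2 is (2,3) = 303 − 187 = 116.
Column 1: 111 + 106 + ? = 303, so (3,1) = 86.
From column 3, 303 − (91 + 116) gives (3,3) = 96.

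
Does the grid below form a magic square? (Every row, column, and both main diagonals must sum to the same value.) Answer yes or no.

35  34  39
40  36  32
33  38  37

Yes

Row 1: 35 + 34 + 39 = 108.
Row 2: 40 + 36 + 32 = 108.
Row 3: 33 + 38 + 37 = 108.
Column 1: 35 + 40 + 33 = 108.
Column 2: 34 + 36 + 38 = 108.
Column 3: 39 + 32 + 37 = 108.
Main diagonal: 35 + 36 + 37 = 108.
Anti-diagonal: 39 + 36 + 33 = 108.
All lines sum to 108.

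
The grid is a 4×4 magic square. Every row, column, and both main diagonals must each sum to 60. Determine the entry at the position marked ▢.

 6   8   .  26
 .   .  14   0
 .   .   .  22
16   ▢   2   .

Using row 1: 6 + 8 + 26 + ? → (1,3) = 60 − 40 = 20.
Column 3: 20 + 14 + 2 + ? = 60, so (3,3) = 24.
Column 4: 26 + 0 + 22 + ? = 60, so (4,4) = 12.
The remaining cell in main diagonal is (2,2) = 60 − 42 = 18.
Using anti-diagonal: 26 + 14 + 16 + ? → (3,2) = 60 − 56 = 4.
The remaining cell in row 2 is (2,1) = 60 − 32 = 28.
Row 3 must total 60; the given cells sum to 50, so (3,1) = 10.
The remaining cell in row 4 is (4,2) = 60 − 30 = 30.

30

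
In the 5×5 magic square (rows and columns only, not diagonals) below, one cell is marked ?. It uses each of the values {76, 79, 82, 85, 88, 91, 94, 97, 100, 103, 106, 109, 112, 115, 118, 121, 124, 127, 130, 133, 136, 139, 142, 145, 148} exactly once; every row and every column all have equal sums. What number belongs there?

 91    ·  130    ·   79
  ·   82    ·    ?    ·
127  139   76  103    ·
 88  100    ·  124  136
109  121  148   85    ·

106

The 25 entries sum to 2800, so each line sums to 2800/5 = 560.
Row 3: 127 + 139 + 76 + 103 + ? = 560, so (3,5) = 115.
The remaining cell in row 4 is (4,3) = 560 − 448 = 112.
From row 5, 560 − (109 + 121 + 148 + 85) gives (5,5) = 97.
Using column 1: 91 + 127 + 88 + 109 + ? → (2,1) = 560 − 415 = 145.
From column 2, 560 − (82 + 139 + 100 + 121) gives (1,2) = 118.
Column 3 must total 560; the given cells sum to 466, so (2,3) = 94.
From column 5, 560 − (79 + 115 + 136 + 97) gives (2,5) = 133.
Using row 1: 91 + 118 + 130 + 79 + ? → (1,4) = 560 − 418 = 142.
From row 2, 560 − (145 + 82 + 94 + 133) gives (2,4) = 106.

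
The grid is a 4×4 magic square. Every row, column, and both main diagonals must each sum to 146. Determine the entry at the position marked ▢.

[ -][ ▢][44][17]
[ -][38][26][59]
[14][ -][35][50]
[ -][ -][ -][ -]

The remaining cell in row 2 is (2,1) = 146 − 123 = 23.
Using row 3: 14 + 35 + 50 + ? → (3,2) = 146 − 99 = 47.
Column 3: 44 + 26 + 35 + ? = 146, so (4,3) = 41.
Column 4 must total 146; the given cells sum to 126, so (4,4) = 20.
Main diagonal: 38 + 35 + 20 + ? = 146, so (1,1) = 53.
The remaining cell in anti-diagonal is (4,1) = 146 − 90 = 56.
The remaining cell in row 1 is (1,2) = 146 − 114 = 32.

32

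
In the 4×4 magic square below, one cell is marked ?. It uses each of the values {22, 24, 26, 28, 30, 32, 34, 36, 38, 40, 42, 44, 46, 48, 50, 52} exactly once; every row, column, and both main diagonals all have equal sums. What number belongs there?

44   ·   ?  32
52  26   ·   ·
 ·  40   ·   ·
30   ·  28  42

38

The 16 entries sum to 592, so each line sums to 592/4 = 148.
Row 4 must total 148; the given cells sum to 100, so (4,2) = 48.
The remaining cell in column 1 is (3,1) = 148 − 126 = 22.
Column 2 needs 148; the known cells sum to 114, so (1,2) = 34.
Main diagonal: 44 + 26 + 42 + ? = 148, so (3,3) = 36.
Anti-diagonal: 32 + 40 + 30 + ? = 148, so (2,3) = 46.
Row 1 needs 148; the known cells sum to 110, so (1,3) = 38.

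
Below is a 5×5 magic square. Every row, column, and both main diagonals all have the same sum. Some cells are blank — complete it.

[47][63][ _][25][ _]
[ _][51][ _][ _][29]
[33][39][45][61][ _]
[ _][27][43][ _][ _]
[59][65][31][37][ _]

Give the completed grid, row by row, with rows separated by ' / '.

47 63 69 25 41 / 35 51 57 73 29 / 33 39 45 61 67 / 71 27 43 49 55 / 59 65 31 37 53

Column 2 is already complete: 63 + 51 + 39 + 27 + 65 = 245, so that is the magic constant.
The remaining cell in row 3 is (3,5) = 245 − 178 = 67.
Row 5 needs 245; the known cells sum to 192, so (5,5) = 53.
Main diagonal must total 245; the given cells sum to 196, so (4,4) = 49.
The remaining cell in column 4 is (2,4) = 245 − 172 = 73.
Anti-diagonal: 73 + 45 + 27 + 59 + ? = 245, so (1,5) = 41.
The remaining cell in row 1 is (1,3) = 245 − 176 = 69.
Column 3 needs 245; the known cells sum to 188, so (2,3) = 57.
The remaining cell in column 5 is (4,5) = 245 − 190 = 55.
From row 2, 245 − (51 + 57 + 73 + 29) gives (2,1) = 35.
From row 4, 245 − (27 + 43 + 49 + 55) gives (4,1) = 71.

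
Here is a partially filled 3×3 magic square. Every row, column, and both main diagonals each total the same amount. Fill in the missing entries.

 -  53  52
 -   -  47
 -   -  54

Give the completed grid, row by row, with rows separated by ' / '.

48 53 52 / 55 51 47 / 50 49 54

Column 3 is already complete: 52 + 47 + 54 = 153, so that is the magic constant.
From row 1, 153 − (53 + 52) gives (1,1) = 48.
From main diagonal, 153 − (48 + 54) gives (2,2) = 51.
The remaining cell in anti-diagonal is (3,1) = 153 − 103 = 50.
Row 2: 51 + 47 + ? = 153, so (2,1) = 55.
Row 3: 50 + 54 + ? = 153, so (3,2) = 49.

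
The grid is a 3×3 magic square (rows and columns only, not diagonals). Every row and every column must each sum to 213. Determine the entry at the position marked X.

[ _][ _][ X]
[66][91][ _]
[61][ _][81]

76

The remaining cell in row 2 is (2,3) = 213 − 157 = 56.
The remaining cell in row 3 is (3,2) = 213 − 142 = 71.
Column 1: 66 + 61 + ? = 213, so (1,1) = 86.
Using column 2: 91 + 71 + ? → (1,2) = 213 − 162 = 51.
Column 3 needs 213; the known cells sum to 137, so (1,3) = 76.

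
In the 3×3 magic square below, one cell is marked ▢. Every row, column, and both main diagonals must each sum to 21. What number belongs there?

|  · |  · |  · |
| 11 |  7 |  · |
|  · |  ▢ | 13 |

-1

Row 2: 11 + 7 + ? = 21, so (2,3) = 3.
Column 3: 3 + 13 + ? = 21, so (1,3) = 5.
Main diagonal must total 21; the given cells sum to 20, so (1,1) = 1.
Anti-diagonal must total 21; the given cells sum to 12, so (3,1) = 9.
Using row 1: 1 + 5 + ? → (1,2) = 21 − 6 = 15.
Row 3 needs 21; the known cells sum to 22, so (3,2) = -1.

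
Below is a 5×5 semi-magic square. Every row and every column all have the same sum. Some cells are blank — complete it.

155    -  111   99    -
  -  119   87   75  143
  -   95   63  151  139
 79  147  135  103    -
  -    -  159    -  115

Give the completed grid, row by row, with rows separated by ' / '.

155 123 111 99 67 / 131 119 87 75 143 / 107 95 63 151 139 / 79 147 135 103 91 / 83 71 159 127 115

Column 3 is already complete: 111 + 87 + 63 + 135 + 159 = 555, so that is the magic constant.
The remaining cell in row 2 is (2,1) = 555 − 424 = 131.
Row 3 must total 555; the given cells sum to 448, so (3,1) = 107.
Row 4 must total 555; the given cells sum to 464, so (4,5) = 91.
Using column 1: 155 + 131 + 107 + 79 + ? → (5,1) = 555 − 472 = 83.
From column 4, 555 − (99 + 75 + 151 + 103) gives (5,4) = 127.
The remaining cell in column 5 is (1,5) = 555 − 488 = 67.
Row 1 must total 555; the given cells sum to 432, so (1,2) = 123.
Using row 5: 83 + 159 + 127 + 115 + ? → (5,2) = 555 − 484 = 71.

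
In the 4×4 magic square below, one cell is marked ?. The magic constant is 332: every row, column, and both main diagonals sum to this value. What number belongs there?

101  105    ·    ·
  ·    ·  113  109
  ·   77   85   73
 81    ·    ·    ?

Row 3: 77 + 85 + 73 + ? = 332, so (3,1) = 97.
Column 1 must total 332; the given cells sum to 279, so (2,1) = 53.
The remaining cell in anti-diagonal is (1,4) = 332 − 271 = 61.
The remaining cell in row 1 is (1,3) = 332 − 267 = 65.
Row 2 must total 332; the given cells sum to 275, so (2,2) = 57.
Column 2 must total 332; the given cells sum to 239, so (4,2) = 93.
Column 3 needs 332; the known cells sum to 263, so (4,3) = 69.
Column 4 must total 332; the given cells sum to 243, so (4,4) = 89.

89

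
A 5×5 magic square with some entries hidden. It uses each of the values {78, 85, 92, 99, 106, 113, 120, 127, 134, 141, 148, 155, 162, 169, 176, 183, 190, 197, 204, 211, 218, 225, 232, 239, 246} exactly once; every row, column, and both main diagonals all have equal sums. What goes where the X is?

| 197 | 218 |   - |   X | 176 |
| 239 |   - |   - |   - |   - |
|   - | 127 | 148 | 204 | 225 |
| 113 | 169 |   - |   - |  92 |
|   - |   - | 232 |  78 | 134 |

The 25 entries sum to 4050, so each line sums to 4050/5 = 810.
From row 3, 810 − (127 + 148 + 204 + 225) gives (3,1) = 106.
Column 1 needs 810; the known cells sum to 655, so (5,1) = 155.
Column 5 needs 810; the known cells sum to 627, so (2,5) = 183.
Anti-diagonal: 176 + 148 + 169 + 155 + ? = 810, so (2,4) = 162.
The remaining cell in row 5 is (5,2) = 810 − 599 = 211.
Column 2: 218 + 127 + 169 + 211 + ? = 810, so (2,2) = 85.
From main diagonal, 810 − (197 + 85 + 148 + 134) gives (4,4) = 246.
Row 2: 239 + 85 + 162 + 183 + ? = 810, so (2,3) = 141.
From row 4, 810 − (113 + 169 + 246 + 92) gives (4,3) = 190.
Column 3 needs 810; the known cells sum to 711, so (1,3) = 99.
The remaining cell in column 4 is (1,4) = 810 − 690 = 120.

120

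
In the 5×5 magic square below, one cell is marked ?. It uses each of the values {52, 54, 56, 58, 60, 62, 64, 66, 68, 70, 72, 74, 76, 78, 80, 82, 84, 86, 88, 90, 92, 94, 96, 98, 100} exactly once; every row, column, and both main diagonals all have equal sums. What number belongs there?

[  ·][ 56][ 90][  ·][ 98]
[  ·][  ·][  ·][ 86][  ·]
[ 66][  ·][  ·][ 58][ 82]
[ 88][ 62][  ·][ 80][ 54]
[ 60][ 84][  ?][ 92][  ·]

68

The 25 entries sum to 1900, so each line sums to 1900/5 = 380.
Row 4 needs 380; the known cells sum to 284, so (4,3) = 96.
From column 4, 380 − (86 + 58 + 80 + 92) gives (1,4) = 64.
Anti-diagonal: 98 + 86 + 62 + 60 + ? = 380, so (3,3) = 74.
The remaining cell in row 1 is (1,1) = 380 − 308 = 72.
From row 3, 380 − (66 + 74 + 58 + 82) gives (3,2) = 100.
Column 1: 72 + 66 + 88 + 60 + ? = 380, so (2,1) = 94.
Column 2 must total 380; the given cells sum to 302, so (2,2) = 78.
From main diagonal, 380 − (72 + 78 + 74 + 80) gives (5,5) = 76.
Row 5 must total 380; the given cells sum to 312, so (5,3) = 68.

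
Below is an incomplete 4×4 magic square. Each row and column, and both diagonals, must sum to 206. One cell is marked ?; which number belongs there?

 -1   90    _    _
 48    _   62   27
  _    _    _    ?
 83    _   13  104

55

Row 2 must total 206; the given cells sum to 137, so (2,2) = 69.
Using row 4: 83 + 13 + 104 + ? → (4,2) = 206 − 200 = 6.
Column 1: -1 + 48 + 83 + ? = 206, so (3,1) = 76.
The remaining cell in column 2 is (3,2) = 206 − 165 = 41.
From main diagonal, 206 − (-1 + 69 + 104) gives (3,3) = 34.
Anti-diagonal: 62 + 41 + 83 + ? = 206, so (1,4) = 20.
Row 1 needs 206; the known cells sum to 109, so (1,3) = 97.
From row 3, 206 − (76 + 41 + 34) gives (3,4) = 55.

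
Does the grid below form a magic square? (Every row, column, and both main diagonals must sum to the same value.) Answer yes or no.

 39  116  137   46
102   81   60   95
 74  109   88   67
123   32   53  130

Yes

Row 1: 39 + 116 + 137 + 46 = 338.
Row 2: 102 + 81 + 60 + 95 = 338.
Row 3: 74 + 109 + 88 + 67 = 338.
Row 4: 123 + 32 + 53 + 130 = 338.
Column 1: 39 + 102 + 74 + 123 = 338.
Column 2: 116 + 81 + 109 + 32 = 338.
Column 3: 137 + 60 + 88 + 53 = 338.
Column 4: 46 + 95 + 67 + 130 = 338.
Main diagonal: 39 + 81 + 88 + 130 = 338.
Anti-diagonal: 46 + 60 + 109 + 123 = 338.
All lines sum to 338.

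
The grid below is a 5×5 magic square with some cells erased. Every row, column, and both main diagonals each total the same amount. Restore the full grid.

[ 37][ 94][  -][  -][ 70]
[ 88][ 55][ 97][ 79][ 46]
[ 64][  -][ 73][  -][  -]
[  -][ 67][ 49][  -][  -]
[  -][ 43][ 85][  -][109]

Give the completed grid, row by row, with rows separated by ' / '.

37 94 61 103 70 / 88 55 97 79 46 / 64 106 73 40 82 / 100 67 49 91 58 / 76 43 85 52 109

Row 2 is already complete: 88 + 55 + 97 + 79 + 46 = 365, so that is the magic constant.
Using column 2: 94 + 55 + 67 + 43 + ? → (3,2) = 365 − 259 = 106.
The remaining cell in column 3 is (1,3) = 365 − 304 = 61.
The remaining cell in main diagonal is (4,4) = 365 − 274 = 91.
Anti-diagonal must total 365; the given cells sum to 289, so (5,1) = 76.
Row 1 needs 365; the known cells sum to 262, so (1,4) = 103.
The remaining cell in row 5 is (5,4) = 365 − 313 = 52.
Using column 1: 37 + 88 + 64 + 76 + ? → (4,1) = 365 − 265 = 100.
Column 4: 103 + 79 + 91 + 52 + ? = 365, so (3,4) = 40.
Row 3 must total 365; the given cells sum to 283, so (3,5) = 82.
The remaining cell in row 4 is (4,5) = 365 − 307 = 58.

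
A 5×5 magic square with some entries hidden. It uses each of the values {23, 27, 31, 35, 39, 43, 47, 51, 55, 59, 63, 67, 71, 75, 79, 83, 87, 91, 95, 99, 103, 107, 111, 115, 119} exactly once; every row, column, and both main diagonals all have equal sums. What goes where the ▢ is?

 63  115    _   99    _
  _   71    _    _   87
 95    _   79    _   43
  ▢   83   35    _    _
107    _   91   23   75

The 25 entries sum to 1775, so each line sums to 1775/5 = 355.
Row 5: 107 + 91 + 23 + 75 + ? = 355, so (5,2) = 59.
Using column 2: 115 + 71 + 83 + 59 + ? → (3,2) = 355 − 328 = 27.
Main diagonal must total 355; the given cells sum to 288, so (4,4) = 67.
From row 3, 355 − (95 + 27 + 79 + 43) gives (3,4) = 111.
From column 4, 355 − (99 + 111 + 67 + 23) gives (2,4) = 55.
Anti-diagonal: 55 + 79 + 83 + 107 + ? = 355, so (1,5) = 31.
The remaining cell in row 1 is (1,3) = 355 − 308 = 47.
From column 3, 355 − (47 + 79 + 35 + 91) gives (2,3) = 103.
Column 5 must total 355; the given cells sum to 236, so (4,5) = 119.
Using row 2: 71 + 103 + 55 + 87 + ? → (2,1) = 355 − 316 = 39.
Row 4 needs 355; the known cells sum to 304, so (4,1) = 51.

51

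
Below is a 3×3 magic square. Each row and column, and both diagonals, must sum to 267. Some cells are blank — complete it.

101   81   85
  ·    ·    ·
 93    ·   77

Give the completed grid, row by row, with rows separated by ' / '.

101 81 85 / 73 89 105 / 93 97 77

From row 3, 267 − (93 + 77) gives (3,2) = 97.
Column 1 must total 267; the given cells sum to 194, so (2,1) = 73.
Column 2: 81 + 97 + ? = 267, so (2,2) = 89.
Column 3: 85 + 77 + ? = 267, so (2,3) = 105.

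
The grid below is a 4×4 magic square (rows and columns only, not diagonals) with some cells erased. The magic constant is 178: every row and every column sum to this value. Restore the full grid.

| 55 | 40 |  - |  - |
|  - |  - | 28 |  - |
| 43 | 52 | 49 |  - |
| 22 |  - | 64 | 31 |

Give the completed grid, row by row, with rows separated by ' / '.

55 40 37 46 / 58 25 28 67 / 43 52 49 34 / 22 61 64 31

The remaining cell in row 3 is (3,4) = 178 − 144 = 34.
The remaining cell in row 4 is (4,2) = 178 − 117 = 61.
Column 1 needs 178; the known cells sum to 120, so (2,1) = 58.
Using column 2: 40 + 52 + 61 + ? → (2,2) = 178 − 153 = 25.
Column 3 must total 178; the given cells sum to 141, so (1,3) = 37.
From row 1, 178 − (55 + 40 + 37) gives (1,4) = 46.
The remaining cell in row 2 is (2,4) = 178 − 111 = 67.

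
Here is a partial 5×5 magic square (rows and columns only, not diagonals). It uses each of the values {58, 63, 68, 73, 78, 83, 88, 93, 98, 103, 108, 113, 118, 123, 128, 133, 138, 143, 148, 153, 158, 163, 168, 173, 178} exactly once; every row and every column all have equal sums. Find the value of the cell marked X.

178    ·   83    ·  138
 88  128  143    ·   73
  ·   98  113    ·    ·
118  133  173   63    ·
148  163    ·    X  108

93

The 25 entries sum to 2950, so each line sums to 2950/5 = 590.
The remaining cell in row 2 is (2,4) = 590 − 432 = 158.
Row 4: 118 + 133 + 173 + 63 + ? = 590, so (4,5) = 103.
Column 1 needs 590; the known cells sum to 532, so (3,1) = 58.
Column 2 must total 590; the given cells sum to 522, so (1,2) = 68.
Column 3: 83 + 143 + 113 + 173 + ? = 590, so (5,3) = 78.
Column 5: 138 + 73 + 103 + 108 + ? = 590, so (3,5) = 168.
Row 1 needs 590; the known cells sum to 467, so (1,4) = 123.
Row 3: 58 + 98 + 113 + 168 + ? = 590, so (3,4) = 153.
Row 5 needs 590; the known cells sum to 497, so (5,4) = 93.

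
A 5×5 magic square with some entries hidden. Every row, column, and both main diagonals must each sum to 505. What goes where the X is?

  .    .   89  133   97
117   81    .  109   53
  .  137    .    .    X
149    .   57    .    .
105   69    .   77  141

Row 2 must total 505; the given cells sum to 360, so (2,3) = 145.
Using row 5: 105 + 69 + 77 + 141 + ? → (5,3) = 505 − 392 = 113.
Column 3: 89 + 145 + 57 + 113 + ? = 505, so (3,3) = 101.
Using anti-diagonal: 97 + 109 + 101 + 105 + ? → (4,2) = 505 − 412 = 93.
Column 2 must total 505; the given cells sum to 380, so (1,2) = 125.
Row 1 needs 505; the known cells sum to 444, so (1,1) = 61.
Column 1: 61 + 117 + 149 + 105 + ? = 505, so (3,1) = 73.
The remaining cell in main diagonal is (4,4) = 505 − 384 = 121.
Row 4 needs 505; the known cells sum to 420, so (4,5) = 85.
Column 4: 133 + 109 + 121 + 77 + ? = 505, so (3,4) = 65.
From column 5, 505 − (97 + 53 + 85 + 141) gives (3,5) = 129.

129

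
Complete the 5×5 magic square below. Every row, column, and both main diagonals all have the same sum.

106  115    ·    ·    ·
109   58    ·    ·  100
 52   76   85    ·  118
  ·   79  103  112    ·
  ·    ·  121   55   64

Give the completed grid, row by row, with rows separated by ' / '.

106 115 49 73 82 / 109 58 67 91 100 / 52 76 85 94 118 / 70 79 103 112 61 / 88 97 121 55 64

Main diagonal is already complete: 106 + 58 + 85 + 112 + 64 = 425, so that is the magic constant.
Row 3 needs 425; the known cells sum to 331, so (3,4) = 94.
Using column 2: 115 + 58 + 76 + 79 + ? → (5,2) = 425 − 328 = 97.
The remaining cell in row 5 is (5,1) = 425 − 337 = 88.
The remaining cell in column 1 is (4,1) = 425 − 355 = 70.
Row 4 needs 425; the known cells sum to 364, so (4,5) = 61.
Column 5 needs 425; the known cells sum to 343, so (1,5) = 82.
Anti-diagonal needs 425; the known cells sum to 334, so (2,4) = 91.
Using row 2: 109 + 58 + 91 + 100 + ? → (2,3) = 425 − 358 = 67.
Using column 3: 67 + 85 + 103 + 121 + ? → (1,3) = 425 − 376 = 49.
Using column 4: 91 + 94 + 112 + 55 + ? → (1,4) = 425 − 352 = 73.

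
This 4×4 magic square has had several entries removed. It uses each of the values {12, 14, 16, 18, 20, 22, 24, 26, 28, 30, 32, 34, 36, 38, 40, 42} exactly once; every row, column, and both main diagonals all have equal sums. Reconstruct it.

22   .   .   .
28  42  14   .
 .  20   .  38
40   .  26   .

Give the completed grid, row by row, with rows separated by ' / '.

The 16 entries sum to 432, so each line sums to 432/4 = 108.
Row 2 must total 108; the given cells sum to 84, so (2,4) = 24.
Column 1 needs 108; the known cells sum to 90, so (3,1) = 18.
From anti-diagonal, 108 − (14 + 20 + 40) gives (1,4) = 34.
The remaining cell in row 3 is (3,3) = 108 − 76 = 32.
Using column 3: 14 + 32 + 26 + ? → (1,3) = 108 − 72 = 36.
Column 4 needs 108; the known cells sum to 96, so (4,4) = 12.
Row 1 needs 108; the known cells sum to 92, so (1,2) = 16.
Row 4: 40 + 26 + 12 + ? = 108, so (4,2) = 30.

22 16 36 34 / 28 42 14 24 / 18 20 32 38 / 40 30 26 12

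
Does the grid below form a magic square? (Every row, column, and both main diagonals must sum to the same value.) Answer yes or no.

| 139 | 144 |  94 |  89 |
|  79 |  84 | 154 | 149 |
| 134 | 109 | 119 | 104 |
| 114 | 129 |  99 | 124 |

Row 1: 139 + 144 + 94 + 89 = 466.
Row 2: 79 + 84 + 154 + 149 = 466.
Row 3: 134 + 109 + 119 + 104 = 466.
Row 4: 114 + 129 + 99 + 124 = 466.
Column 1: 139 + 79 + 134 + 114 = 466.
Column 2: 144 + 84 + 109 + 129 = 466.
Column 3: 94 + 154 + 119 + 99 = 466.
Column 4: 89 + 149 + 104 + 124 = 466.
Main diagonal: 139 + 84 + 119 + 124 = 466.
Anti-diagonal: 89 + 154 + 109 + 114 = 466.
All lines sum to 466.

Yes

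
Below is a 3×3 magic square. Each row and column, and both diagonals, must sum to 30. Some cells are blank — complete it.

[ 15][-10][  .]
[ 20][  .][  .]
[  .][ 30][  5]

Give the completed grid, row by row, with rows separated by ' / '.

From row 1, 30 − (15 + (-10)) gives (1,3) = 25.
The remaining cell in row 3 is (3,1) = 30 − 35 = -5.
Column 2: -10 + 30 + ? = 30, so (2,2) = 10.
The remaining cell in column 3 is (2,3) = 30 − 30 = 0.

15 -10 25 / 20 10 0 / -5 30 5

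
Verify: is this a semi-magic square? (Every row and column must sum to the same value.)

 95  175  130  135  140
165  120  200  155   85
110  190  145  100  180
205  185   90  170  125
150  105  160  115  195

Row 1: 95 + 175 + 130 + 135 + 140 = 675.
Row 2: 165 + 120 + 200 + 155 + 85 = 725.
Row 3: 110 + 190 + 145 + 100 + 180 = 725.
Row 4: 205 + 185 + 90 + 170 + 125 = 775.
Row 5: 150 + 105 + 160 + 115 + 195 = 725.
Column 1: 95 + 165 + 110 + 205 + 150 = 725.
Column 2: 175 + 120 + 190 + 185 + 105 = 775.
Column 3: 130 + 200 + 145 + 90 + 160 = 725.
Column 4: 135 + 155 + 100 + 170 + 115 = 675.
Column 5: 140 + 85 + 180 + 125 + 195 = 725.

No — column 5 sums to 725 but row 1 sums to 675.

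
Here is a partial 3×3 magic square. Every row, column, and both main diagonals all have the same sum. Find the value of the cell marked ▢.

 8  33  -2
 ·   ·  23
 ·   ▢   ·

Row 1 is complete and sums to 39; that is the magic constant.
Column 3 needs 39; the known cells sum to 21, so (3,3) = 18.
The remaining cell in main diagonal is (2,2) = 39 − 26 = 13.
From anti-diagonal, 39 − (-2 + 13) gives (3,1) = 28.
Row 2: 13 + 23 + ? = 39, so (2,1) = 3.
The remaining cell in row 3 is (3,2) = 39 − 46 = -7.

-7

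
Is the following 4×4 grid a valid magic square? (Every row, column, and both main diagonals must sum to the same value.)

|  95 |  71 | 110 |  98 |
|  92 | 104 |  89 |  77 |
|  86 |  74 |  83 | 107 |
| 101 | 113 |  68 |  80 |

Row 1: 95 + 71 + 110 + 98 = 374.
Row 2: 92 + 104 + 89 + 77 = 362.
Row 3: 86 + 74 + 83 + 107 = 350.
Row 4: 101 + 113 + 68 + 80 = 362.
Column 1: 95 + 92 + 86 + 101 = 374.
Column 2: 71 + 104 + 74 + 113 = 362.
Column 3: 110 + 89 + 83 + 68 = 350.
Column 4: 98 + 77 + 107 + 80 = 362.
Main diagonal: 95 + 104 + 83 + 80 = 362.
Anti-diagonal: 98 + 89 + 74 + 101 = 362.

No — anti-diagonal sums to 362 but column 1 sums to 374.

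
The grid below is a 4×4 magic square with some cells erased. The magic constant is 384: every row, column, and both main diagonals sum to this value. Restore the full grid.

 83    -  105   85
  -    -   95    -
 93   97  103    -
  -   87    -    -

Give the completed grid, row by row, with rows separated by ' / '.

Using row 1: 83 + 105 + 85 + ? → (1,2) = 384 − 273 = 111.
The remaining cell in row 3 is (3,4) = 384 − 293 = 91.
Column 2 must total 384; the given cells sum to 295, so (2,2) = 89.
Using column 3: 105 + 95 + 103 + ? → (4,3) = 384 − 303 = 81.
Main diagonal: 83 + 89 + 103 + ? = 384, so (4,4) = 109.
From anti-diagonal, 384 − (85 + 95 + 97) gives (4,1) = 107.
From column 1, 384 − (83 + 93 + 107) gives (2,1) = 101.
The remaining cell in column 4 is (2,4) = 384 − 285 = 99.

83 111 105 85 / 101 89 95 99 / 93 97 103 91 / 107 87 81 109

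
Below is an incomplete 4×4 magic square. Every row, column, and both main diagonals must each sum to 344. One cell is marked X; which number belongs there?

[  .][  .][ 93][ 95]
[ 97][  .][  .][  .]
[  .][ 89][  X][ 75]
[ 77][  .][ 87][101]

81

Using row 4: 77 + 87 + 101 + ? → (4,2) = 344 − 265 = 79.
Column 4 must total 344; the given cells sum to 271, so (2,4) = 73.
Anti-diagonal needs 344; the known cells sum to 261, so (2,3) = 83.
Row 2 needs 344; the known cells sum to 253, so (2,2) = 91.
Column 2 must total 344; the given cells sum to 259, so (1,2) = 85.
The remaining cell in column 3 is (3,3) = 344 − 263 = 81.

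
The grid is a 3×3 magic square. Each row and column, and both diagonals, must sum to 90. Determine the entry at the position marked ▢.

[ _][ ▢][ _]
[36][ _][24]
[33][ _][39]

42

From row 2, 90 − (36 + 24) gives (2,2) = 30.
From row 3, 90 − (33 + 39) gives (3,2) = 18.
Column 1 needs 90; the known cells sum to 69, so (1,1) = 21.
Column 2 needs 90; the known cells sum to 48, so (1,2) = 42.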